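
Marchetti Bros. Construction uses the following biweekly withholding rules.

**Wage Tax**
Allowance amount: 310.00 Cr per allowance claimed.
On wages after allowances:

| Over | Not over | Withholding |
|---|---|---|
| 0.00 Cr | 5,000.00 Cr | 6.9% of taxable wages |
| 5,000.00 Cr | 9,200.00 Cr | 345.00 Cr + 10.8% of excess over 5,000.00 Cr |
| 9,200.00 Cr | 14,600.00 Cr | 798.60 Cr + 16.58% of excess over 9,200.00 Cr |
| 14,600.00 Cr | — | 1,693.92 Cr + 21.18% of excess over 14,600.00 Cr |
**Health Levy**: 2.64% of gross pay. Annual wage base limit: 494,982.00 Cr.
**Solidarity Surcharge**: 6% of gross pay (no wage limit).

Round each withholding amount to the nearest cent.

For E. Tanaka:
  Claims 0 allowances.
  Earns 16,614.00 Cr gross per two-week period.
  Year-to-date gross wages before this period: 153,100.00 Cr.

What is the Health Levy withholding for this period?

Health Levy: 2.64% × 16,614.00 Cr = 438.61 Cr

438.61 Cr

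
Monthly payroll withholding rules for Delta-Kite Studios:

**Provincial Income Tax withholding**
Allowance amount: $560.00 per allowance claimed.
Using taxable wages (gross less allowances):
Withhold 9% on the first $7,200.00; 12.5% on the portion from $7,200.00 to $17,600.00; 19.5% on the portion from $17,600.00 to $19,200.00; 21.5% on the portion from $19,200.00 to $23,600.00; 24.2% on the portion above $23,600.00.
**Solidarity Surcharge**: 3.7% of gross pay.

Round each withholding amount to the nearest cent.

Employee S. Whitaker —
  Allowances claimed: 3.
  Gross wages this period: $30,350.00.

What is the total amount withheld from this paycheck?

Provincial Income Tax: taxable = $30,350.00 − 3×$560.00 = $28,670.00
  $3,206.00 + 24.2% × ($28,670.00 − $23,600.00) = $3,206.00 + 24.2% × $5,070.00 = $4,432.94
Solidarity Surcharge: 3.7% × $30,350.00 = $1,122.95
Total: $4,432.94 + $1,122.95 = $5,555.89

$5,555.89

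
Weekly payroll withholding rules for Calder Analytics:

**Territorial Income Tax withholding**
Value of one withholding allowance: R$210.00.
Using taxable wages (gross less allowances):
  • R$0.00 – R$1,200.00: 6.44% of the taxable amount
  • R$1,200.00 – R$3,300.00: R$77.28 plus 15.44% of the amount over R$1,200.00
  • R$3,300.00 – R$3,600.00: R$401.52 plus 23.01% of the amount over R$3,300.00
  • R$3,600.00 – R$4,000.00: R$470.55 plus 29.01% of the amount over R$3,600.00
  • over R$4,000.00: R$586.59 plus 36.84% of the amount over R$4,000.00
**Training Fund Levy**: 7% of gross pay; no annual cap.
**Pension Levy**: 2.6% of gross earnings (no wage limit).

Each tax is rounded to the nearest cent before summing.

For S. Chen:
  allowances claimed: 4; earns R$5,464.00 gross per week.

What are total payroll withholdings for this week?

R$1,341.01

Territorial Income Tax: taxable = R$5,464.00 − 4×R$210.00 = R$4,624.00
  R$586.59 + 36.84% × (R$4,624.00 − R$4,000.00) = R$586.59 + 36.84% × R$624.00 = R$816.47
Training Fund Levy: 7% × R$5,464.00 = R$382.48
Pension Levy: 2.6% × R$5,464.00 = R$142.06
Total: R$816.47 + R$382.48 + R$142.06 = R$1,341.01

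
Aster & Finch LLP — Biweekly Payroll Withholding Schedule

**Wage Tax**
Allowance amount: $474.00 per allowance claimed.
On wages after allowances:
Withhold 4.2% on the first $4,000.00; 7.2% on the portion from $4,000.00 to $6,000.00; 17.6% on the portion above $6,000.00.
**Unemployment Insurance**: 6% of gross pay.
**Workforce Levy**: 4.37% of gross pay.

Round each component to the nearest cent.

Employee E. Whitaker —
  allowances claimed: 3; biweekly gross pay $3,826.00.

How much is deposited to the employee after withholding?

Wage Tax: taxable = $3,826.00 − 3×$474.00 = $2,404.00
  4.2% × $2,404.00 = $100.97
Unemployment Insurance: 6% × $3,826.00 = $229.56
Workforce Levy: 4.37% × $3,826.00 = $167.20
Total withheld: $100.97 + $229.56 + $167.20 = $497.73
Net pay: $3,826.00 − $497.73 = $3,328.27

$3,328.27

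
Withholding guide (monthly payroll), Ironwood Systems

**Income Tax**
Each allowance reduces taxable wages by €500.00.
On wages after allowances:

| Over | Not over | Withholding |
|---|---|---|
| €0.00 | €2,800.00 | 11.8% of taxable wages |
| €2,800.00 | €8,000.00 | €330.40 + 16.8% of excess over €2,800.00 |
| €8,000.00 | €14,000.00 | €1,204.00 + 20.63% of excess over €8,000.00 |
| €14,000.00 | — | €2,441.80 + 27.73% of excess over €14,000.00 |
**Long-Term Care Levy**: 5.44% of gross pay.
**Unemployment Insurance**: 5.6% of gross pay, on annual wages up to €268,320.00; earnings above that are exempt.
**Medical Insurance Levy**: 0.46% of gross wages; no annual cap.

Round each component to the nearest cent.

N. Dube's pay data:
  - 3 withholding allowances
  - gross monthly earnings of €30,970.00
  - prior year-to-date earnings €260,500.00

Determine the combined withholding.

Income Tax: taxable = €30,970.00 − 3×€500.00 = €29,470.00
  €2,441.80 + 27.73% × (€29,470.00 − €14,000.00) = €2,441.80 + 27.73% × €15,470.00 = €6,731.63
Long-Term Care Levy: 5.44% × €30,970.00 = €1,684.77
Unemployment Insurance: cap €268,320.00 − YTD €260,500.00 = €7,820.00 subject; 5.6% × €7,820.00 = €437.92
Medical Insurance Levy: 0.46% × €30,970.00 = €142.46
Total: €6,731.63 + €1,684.77 + €437.92 + €142.46 = €8,996.78

€8,996.78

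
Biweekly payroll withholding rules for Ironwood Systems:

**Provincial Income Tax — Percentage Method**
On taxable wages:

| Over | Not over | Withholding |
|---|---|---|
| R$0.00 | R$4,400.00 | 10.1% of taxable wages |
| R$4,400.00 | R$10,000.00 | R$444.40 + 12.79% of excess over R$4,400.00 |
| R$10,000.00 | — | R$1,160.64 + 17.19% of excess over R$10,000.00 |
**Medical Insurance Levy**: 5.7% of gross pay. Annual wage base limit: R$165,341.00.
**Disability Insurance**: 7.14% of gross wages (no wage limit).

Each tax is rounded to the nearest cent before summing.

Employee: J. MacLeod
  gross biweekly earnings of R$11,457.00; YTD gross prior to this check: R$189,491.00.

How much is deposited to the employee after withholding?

R$9,227.87

Provincial Income Tax: taxable = R$11,457.00
  R$1,160.64 + 17.19% × (R$11,457.00 − R$10,000.00) = R$1,160.64 + 17.19% × R$1,457.00 = R$1,411.10
Medical Insurance Levy: YTD R$189,491.00 ≥ cap R$165,341.00 → R$0.00
Disability Insurance: 7.14% × R$11,457.00 = R$818.03
Total withheld: R$1,411.10 + R$0.00 + R$818.03 = R$2,229.13
Net pay: R$11,457.00 − R$2,229.13 = R$9,227.87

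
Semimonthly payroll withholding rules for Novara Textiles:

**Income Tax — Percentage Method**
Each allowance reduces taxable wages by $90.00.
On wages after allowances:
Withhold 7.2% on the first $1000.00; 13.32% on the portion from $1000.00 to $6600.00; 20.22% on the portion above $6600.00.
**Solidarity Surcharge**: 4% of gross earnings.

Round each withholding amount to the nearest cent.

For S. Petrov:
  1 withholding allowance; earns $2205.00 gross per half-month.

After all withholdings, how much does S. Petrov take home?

$1896.28

Income Tax: taxable = $2205.00 − 1×$90.00 = $2115.00
  $72.00 + 13.32% × ($2115.00 − $1000.00) = $72.00 + 13.32% × $1115.00 = $220.52
Solidarity Surcharge: 4% × $2205.00 = $88.20
Total withheld: $220.52 + $88.20 = $308.72
Net pay: $2205.00 − $308.72 = $1896.28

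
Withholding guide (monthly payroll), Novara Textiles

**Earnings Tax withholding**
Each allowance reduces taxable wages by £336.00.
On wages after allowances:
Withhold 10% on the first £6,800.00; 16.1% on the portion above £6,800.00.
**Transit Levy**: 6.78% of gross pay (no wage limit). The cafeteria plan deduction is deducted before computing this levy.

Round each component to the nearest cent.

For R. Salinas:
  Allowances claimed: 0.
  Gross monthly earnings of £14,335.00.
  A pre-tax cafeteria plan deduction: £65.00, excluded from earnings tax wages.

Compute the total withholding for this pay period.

Earnings Tax: taxable = £14,335.00 − £65.00 = £14,270.00
  £680.00 + 16.1% × (£14,270.00 − £6,800.00) = £680.00 + 16.1% × £7,470.00 = £1,882.67
Transit Levy: 6.78% × £14,270.00 = £967.51
Total: £1,882.67 + £967.51 = £2,850.18

£2,850.18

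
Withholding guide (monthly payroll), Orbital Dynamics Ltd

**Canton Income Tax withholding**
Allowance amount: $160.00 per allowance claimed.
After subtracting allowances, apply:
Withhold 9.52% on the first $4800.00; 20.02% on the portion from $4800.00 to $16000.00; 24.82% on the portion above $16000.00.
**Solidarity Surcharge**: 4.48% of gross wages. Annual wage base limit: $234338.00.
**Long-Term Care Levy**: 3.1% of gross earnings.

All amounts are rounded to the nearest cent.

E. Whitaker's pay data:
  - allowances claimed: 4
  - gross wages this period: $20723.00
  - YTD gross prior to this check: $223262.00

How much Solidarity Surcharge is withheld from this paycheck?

$496.20

Solidarity Surcharge: cap $234338.00 − YTD $223262.00 = $11076.00 subject; 4.48% × $11076.00 = $496.20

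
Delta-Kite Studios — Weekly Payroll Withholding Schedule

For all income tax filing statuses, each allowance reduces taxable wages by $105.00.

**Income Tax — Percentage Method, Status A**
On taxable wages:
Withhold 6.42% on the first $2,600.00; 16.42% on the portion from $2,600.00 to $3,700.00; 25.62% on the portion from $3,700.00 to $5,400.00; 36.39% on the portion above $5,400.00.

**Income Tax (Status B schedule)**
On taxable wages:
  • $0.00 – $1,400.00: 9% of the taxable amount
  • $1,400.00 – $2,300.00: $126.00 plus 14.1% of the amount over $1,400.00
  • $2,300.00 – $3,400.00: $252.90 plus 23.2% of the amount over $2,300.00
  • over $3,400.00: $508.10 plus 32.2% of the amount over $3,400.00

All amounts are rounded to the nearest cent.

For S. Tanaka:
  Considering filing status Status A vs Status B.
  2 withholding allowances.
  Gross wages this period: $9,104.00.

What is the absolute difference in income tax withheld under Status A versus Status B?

Income Tax (Status A): taxable = $9,104.00 − 2×$105.00 = $8,894.00
  $783.08 + 36.39% × ($8,894.00 − $5,400.00) = $783.08 + 36.39% × $3,494.00 = $2,054.55
Income Tax (Status B): taxable = $9,104.00 − 2×$105.00 = $8,894.00
  $508.10 + 32.2% × ($8,894.00 − $3,400.00) = $508.10 + 32.2% × $5,494.00 = $2,277.17
Difference: |$2,054.55 − $2,277.17| = $222.62 (higher under Status B)

$222.62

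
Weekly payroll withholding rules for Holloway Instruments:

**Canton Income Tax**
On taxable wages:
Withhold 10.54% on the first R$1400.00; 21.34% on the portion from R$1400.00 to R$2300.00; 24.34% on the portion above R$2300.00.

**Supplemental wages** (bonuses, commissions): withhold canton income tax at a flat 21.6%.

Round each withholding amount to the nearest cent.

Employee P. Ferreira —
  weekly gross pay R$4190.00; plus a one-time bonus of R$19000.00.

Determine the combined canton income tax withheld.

Canton Income Tax: taxable = R$4190.00
  R$339.62 + 24.34% × (R$4190.00 − R$2300.00) = R$339.62 + 24.34% × R$1890.00 = R$799.65
Supplemental (21.6% flat on bonus): 21.6% × R$19000.00 = R$4104.00
Total canton income tax: R$799.65 + R$4104.00 = R$4903.65

R$4903.65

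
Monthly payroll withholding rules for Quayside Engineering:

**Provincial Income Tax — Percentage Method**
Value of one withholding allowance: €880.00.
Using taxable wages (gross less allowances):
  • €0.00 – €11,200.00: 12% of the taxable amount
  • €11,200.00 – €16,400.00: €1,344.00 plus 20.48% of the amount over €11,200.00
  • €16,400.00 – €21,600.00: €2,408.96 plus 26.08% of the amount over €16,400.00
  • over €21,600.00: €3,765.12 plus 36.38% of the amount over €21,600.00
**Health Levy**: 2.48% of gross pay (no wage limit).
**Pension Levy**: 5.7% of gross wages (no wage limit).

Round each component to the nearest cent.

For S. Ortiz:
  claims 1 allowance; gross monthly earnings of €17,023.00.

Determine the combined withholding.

Provincial Income Tax: taxable = €17,023.00 − 1×€880.00 = €16,143.00
  €1,344.00 + 20.48% × (€16,143.00 − €11,200.00) = €1,344.00 + 20.48% × €4,943.00 = €2,356.33
Health Levy: 2.48% × €17,023.00 = €422.17
Pension Levy: 5.7% × €17,023.00 = €970.31
Total: €2,356.33 + €422.17 + €970.31 = €3,748.81

€3,748.81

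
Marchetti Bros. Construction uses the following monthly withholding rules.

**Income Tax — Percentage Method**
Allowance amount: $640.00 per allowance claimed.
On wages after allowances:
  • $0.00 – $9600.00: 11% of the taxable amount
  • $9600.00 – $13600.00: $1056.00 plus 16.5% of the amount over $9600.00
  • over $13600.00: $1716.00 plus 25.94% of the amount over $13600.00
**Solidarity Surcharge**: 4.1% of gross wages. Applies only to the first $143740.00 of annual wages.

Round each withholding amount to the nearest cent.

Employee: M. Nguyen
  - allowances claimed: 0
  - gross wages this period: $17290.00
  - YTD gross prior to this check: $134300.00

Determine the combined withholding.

Income Tax: taxable = $17290.00
  $1716.00 + 25.94% × ($17290.00 − $13600.00) = $1716.00 + 25.94% × $3690.00 = $2673.19
Solidarity Surcharge: cap $143740.00 − YTD $134300.00 = $9440.00 subject; 4.1% × $9440.00 = $387.04
Total: $2673.19 + $387.04 = $3060.23

$3060.23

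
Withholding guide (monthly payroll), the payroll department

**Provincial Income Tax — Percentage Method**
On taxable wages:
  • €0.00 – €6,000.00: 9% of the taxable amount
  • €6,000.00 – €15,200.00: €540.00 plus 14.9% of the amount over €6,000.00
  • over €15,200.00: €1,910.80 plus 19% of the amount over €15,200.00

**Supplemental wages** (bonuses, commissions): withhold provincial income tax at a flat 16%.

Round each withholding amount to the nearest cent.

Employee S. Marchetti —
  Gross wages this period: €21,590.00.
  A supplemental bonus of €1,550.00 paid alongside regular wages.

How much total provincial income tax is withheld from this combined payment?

€3,372.90

Provincial Income Tax: taxable = €21,590.00
  €1,910.80 + 19% × (€21,590.00 − €15,200.00) = €1,910.80 + 19% × €6,390.00 = €3,124.90
Supplemental (16% flat on bonus): 16% × €1,550.00 = €248.00
Total provincial income tax: €3,124.90 + €248.00 = €3,372.90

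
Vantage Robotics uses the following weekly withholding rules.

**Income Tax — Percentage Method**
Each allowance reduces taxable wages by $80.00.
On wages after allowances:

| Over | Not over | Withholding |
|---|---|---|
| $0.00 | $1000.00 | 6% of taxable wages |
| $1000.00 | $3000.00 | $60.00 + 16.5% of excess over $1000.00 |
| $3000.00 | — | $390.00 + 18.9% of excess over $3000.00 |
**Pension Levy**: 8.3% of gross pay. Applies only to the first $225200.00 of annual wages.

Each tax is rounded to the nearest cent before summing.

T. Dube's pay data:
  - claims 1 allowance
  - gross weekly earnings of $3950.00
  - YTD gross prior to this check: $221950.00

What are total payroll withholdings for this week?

$824.18

Income Tax: taxable = $3950.00 − 1×$80.00 = $3870.00
  $390.00 + 18.9% × ($3870.00 − $3000.00) = $390.00 + 18.9% × $870.00 = $554.43
Pension Levy: cap $225200.00 − YTD $221950.00 = $3250.00 subject; 8.3% × $3250.00 = $269.75
Total: $554.43 + $269.75 = $824.18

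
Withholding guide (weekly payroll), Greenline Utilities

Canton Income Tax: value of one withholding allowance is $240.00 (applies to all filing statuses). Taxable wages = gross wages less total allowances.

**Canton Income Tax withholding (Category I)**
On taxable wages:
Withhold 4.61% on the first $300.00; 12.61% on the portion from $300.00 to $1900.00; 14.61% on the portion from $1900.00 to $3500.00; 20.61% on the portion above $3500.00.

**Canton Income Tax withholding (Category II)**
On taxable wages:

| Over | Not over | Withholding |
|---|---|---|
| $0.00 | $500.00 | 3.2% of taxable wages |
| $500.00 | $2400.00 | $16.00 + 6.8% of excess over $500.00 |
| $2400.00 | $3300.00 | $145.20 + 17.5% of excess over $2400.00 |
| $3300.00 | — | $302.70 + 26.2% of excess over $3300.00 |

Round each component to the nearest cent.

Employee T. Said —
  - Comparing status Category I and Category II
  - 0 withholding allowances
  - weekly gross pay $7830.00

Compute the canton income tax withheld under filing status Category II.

Canton Income Tax (Category II): taxable = $7830.00
  $302.70 + 26.2% × ($7830.00 − $3300.00) = $302.70 + 26.2% × $4530.00 = $1489.56

$1489.56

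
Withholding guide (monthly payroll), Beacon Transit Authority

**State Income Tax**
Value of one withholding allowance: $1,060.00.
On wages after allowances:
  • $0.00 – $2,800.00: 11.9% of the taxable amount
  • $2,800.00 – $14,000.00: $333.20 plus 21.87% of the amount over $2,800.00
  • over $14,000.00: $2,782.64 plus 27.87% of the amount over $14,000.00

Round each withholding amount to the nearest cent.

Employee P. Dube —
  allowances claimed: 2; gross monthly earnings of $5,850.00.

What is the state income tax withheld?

$536.59

State Income Tax: taxable = $5,850.00 − 2×$1,060.00 = $3,730.00
  $333.20 + 21.87% × ($3,730.00 − $2,800.00) = $333.20 + 21.87% × $930.00 = $536.59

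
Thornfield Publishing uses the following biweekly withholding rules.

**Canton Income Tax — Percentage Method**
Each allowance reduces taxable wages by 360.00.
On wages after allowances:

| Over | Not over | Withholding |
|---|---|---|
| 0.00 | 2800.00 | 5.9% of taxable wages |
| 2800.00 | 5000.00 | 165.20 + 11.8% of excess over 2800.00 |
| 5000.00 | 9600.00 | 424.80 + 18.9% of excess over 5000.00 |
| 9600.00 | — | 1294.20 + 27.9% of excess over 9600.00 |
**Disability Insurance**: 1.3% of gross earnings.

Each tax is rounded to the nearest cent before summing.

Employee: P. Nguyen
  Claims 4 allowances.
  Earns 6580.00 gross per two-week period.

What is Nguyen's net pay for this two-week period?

6043.20

Canton Income Tax: taxable = 6580.00 − 4×360.00 = 5140.00
  424.80 + 18.9% × (5140.00 − 5000.00) = 424.80 + 18.9% × 140.00 = 451.26
Disability Insurance: 1.3% × 6580.00 = 85.54
Total withheld: 451.26 + 85.54 = 536.80
Net pay: 6580.00 − 536.80 = 6043.20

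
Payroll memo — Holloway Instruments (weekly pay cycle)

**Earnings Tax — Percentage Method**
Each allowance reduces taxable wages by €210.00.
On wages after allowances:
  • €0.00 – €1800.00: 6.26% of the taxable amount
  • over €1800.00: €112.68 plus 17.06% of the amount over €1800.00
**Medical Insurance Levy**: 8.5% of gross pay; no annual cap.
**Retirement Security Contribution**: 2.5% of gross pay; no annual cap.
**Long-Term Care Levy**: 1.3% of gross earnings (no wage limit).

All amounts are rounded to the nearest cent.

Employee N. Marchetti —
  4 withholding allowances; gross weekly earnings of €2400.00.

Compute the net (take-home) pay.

Earnings Tax: taxable = €2400.00 − 4×€210.00 = €1560.00
  6.26% × €1560.00 = €97.66
Medical Insurance Levy: 8.5% × €2400.00 = €204.00
Retirement Security Contribution: 2.5% × €2400.00 = €60.00
Long-Term Care Levy: 1.3% × €2400.00 = €31.20
Total withheld: €97.66 + €204.00 + €60.00 + €31.20 = €392.86
Net pay: €2400.00 − €392.86 = €2007.14

€2007.14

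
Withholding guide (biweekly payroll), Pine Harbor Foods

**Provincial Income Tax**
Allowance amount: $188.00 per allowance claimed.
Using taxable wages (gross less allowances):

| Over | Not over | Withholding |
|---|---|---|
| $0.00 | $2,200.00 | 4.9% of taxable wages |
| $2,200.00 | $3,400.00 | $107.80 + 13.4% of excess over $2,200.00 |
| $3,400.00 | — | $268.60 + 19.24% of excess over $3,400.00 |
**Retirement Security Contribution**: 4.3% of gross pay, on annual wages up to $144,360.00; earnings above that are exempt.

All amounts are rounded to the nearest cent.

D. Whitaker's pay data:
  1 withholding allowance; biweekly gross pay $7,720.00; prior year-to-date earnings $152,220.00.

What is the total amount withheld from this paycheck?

$1,063.60

Provincial Income Tax: taxable = $7,720.00 − 1×$188.00 = $7,532.00
  $268.60 + 19.24% × ($7,532.00 − $3,400.00) = $268.60 + 19.24% × $4,132.00 = $1,063.60
Retirement Security Contribution: YTD $152,220.00 ≥ cap $144,360.00 → $0.00
Total: $1,063.60 + $0.00 = $1,063.60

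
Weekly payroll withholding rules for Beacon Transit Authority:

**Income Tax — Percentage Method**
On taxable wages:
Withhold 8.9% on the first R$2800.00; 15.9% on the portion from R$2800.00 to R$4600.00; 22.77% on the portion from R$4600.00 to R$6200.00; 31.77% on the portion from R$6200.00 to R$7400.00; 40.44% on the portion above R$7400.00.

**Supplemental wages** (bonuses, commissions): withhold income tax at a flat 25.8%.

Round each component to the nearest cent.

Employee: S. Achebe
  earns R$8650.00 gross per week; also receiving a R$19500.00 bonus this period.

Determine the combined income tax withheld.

Income Tax: taxable = R$8650.00
  R$1280.96 + 40.44% × (R$8650.00 − R$7400.00) = R$1280.96 + 40.44% × R$1250.00 = R$1786.46
Supplemental (25.8% flat on bonus): 25.8% × R$19500.00 = R$5031.00
Total income tax: R$1786.46 + R$5031.00 = R$6817.46

R$6817.46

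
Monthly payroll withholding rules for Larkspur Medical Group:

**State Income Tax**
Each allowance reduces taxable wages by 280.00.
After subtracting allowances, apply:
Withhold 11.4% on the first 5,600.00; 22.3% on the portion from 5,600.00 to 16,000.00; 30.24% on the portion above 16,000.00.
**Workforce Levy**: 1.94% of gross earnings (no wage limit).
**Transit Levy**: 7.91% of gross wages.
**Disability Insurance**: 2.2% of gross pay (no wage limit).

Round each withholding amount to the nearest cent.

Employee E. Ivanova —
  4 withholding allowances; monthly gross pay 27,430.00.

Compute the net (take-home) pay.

18,049.35

State Income Tax: taxable = 27,430.00 − 4×280.00 = 26,310.00
  2,957.60 + 30.24% × (26,310.00 − 16,000.00) = 2,957.60 + 30.24% × 10,310.00 = 6,075.34
Workforce Levy: 1.94% × 27,430.00 = 532.14
Transit Levy: 7.91% × 27,430.00 = 2,169.71
Disability Insurance: 2.2% × 27,430.00 = 603.46
Total withheld: 6,075.34 + 532.14 + 2,169.71 + 603.46 = 9,380.65
Net pay: 27,430.00 − 9,380.65 = 18,049.35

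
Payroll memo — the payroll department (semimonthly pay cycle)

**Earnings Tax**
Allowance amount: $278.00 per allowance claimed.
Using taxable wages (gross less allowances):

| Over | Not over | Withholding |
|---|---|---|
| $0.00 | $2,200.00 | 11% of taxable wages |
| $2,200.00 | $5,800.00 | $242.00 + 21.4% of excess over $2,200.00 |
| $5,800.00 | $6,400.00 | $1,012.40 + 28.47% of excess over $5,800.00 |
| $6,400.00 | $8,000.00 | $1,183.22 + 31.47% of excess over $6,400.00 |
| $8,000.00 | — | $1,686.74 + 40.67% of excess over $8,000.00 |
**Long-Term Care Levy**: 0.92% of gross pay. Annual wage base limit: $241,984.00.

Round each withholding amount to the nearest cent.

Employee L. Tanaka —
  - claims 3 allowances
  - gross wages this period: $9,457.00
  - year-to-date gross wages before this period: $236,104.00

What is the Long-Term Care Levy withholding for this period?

$54.10

Long-Term Care Levy: cap $241,984.00 − YTD $236,104.00 = $5,880.00 subject; 0.92% × $5,880.00 = $54.10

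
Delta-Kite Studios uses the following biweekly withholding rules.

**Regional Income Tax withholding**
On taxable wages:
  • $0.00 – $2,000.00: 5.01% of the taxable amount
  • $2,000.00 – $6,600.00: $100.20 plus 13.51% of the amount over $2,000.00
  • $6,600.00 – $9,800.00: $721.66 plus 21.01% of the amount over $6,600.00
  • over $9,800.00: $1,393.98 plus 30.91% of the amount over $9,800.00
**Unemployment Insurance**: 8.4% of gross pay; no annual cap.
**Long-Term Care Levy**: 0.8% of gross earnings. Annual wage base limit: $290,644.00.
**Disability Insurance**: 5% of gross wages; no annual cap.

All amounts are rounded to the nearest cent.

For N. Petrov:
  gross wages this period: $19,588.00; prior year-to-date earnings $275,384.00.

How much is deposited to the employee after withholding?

$12,421.68

Regional Income Tax: taxable = $19,588.00
  $1,393.98 + 30.91% × ($19,588.00 − $9,800.00) = $1,393.98 + 30.91% × $9,788.00 = $4,419.45
Unemployment Insurance: 8.4% × $19,588.00 = $1,645.39
Long-Term Care Levy: cap $290,644.00 − YTD $275,384.00 = $15,260.00 subject; 0.8% × $15,260.00 = $122.08
Disability Insurance: 5% × $19,588.00 = $979.40
Total withheld: $4,419.45 + $1,645.39 + $122.08 + $979.40 = $7,166.32
Net pay: $19,588.00 − $7,166.32 = $12,421.68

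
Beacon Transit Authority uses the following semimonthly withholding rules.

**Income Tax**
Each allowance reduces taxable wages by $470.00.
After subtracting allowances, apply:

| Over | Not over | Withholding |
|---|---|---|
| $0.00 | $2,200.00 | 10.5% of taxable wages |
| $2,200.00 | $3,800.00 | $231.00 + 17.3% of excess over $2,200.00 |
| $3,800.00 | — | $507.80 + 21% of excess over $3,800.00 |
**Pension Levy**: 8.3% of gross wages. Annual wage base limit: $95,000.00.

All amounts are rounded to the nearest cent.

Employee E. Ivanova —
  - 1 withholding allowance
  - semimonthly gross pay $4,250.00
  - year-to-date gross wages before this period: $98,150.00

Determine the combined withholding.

Income Tax: taxable = $4,250.00 − 1×$470.00 = $3,780.00
  $231.00 + 17.3% × ($3,780.00 − $2,200.00) = $231.00 + 17.3% × $1,580.00 = $504.34
Pension Levy: YTD $98,150.00 ≥ cap $95,000.00 → $0.00
Total: $504.34 + $0.00 = $504.34

$504.34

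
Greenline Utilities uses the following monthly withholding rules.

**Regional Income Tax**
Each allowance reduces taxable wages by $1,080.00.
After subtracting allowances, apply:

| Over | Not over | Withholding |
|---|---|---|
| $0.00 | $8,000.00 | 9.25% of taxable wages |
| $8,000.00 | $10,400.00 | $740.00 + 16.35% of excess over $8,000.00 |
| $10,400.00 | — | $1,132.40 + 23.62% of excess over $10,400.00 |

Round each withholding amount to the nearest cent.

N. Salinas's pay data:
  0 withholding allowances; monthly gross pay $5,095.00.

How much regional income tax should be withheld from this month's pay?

Regional Income Tax: taxable = $5,095.00
  9.25% × $5,095.00 = $471.29

$471.29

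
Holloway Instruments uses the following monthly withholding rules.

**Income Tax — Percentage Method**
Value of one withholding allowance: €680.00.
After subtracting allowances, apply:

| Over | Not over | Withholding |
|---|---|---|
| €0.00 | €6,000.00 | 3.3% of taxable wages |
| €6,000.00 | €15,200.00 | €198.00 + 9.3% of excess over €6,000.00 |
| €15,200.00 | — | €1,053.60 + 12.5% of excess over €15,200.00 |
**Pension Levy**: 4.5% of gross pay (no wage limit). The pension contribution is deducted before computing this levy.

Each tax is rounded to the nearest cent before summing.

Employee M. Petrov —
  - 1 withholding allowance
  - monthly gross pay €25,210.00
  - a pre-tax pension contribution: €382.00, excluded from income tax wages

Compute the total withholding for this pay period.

Income Tax: taxable = €25,210.00 − €382.00 − 1×€680.00 = €24,148.00
  €1,053.60 + 12.5% × (€24,148.00 − €15,200.00) = €1,053.60 + 12.5% × €8,948.00 = €2,172.10
Pension Levy: 4.5% × €24,828.00 = €1,117.26
Total: €2,172.10 + €1,117.26 = €3,289.36

€3,289.36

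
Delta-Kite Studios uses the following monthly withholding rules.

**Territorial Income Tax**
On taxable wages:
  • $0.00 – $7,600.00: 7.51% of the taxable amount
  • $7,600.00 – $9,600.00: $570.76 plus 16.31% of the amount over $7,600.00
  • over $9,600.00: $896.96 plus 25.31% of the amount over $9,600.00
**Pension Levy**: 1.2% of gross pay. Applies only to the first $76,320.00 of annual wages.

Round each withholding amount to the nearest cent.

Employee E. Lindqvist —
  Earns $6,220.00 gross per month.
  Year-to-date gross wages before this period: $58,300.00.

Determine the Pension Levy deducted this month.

Pension Levy: 1.2% × $6,220.00 = $74.64

$74.64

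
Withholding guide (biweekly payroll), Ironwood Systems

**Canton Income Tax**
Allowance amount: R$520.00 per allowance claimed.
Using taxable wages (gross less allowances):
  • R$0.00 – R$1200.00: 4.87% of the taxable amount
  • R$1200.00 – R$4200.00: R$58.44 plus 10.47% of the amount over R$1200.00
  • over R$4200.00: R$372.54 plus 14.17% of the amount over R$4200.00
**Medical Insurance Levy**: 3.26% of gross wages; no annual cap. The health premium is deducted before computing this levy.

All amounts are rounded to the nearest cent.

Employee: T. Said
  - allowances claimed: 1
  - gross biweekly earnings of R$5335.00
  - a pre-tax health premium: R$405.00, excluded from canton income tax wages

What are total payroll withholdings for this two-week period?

Canton Income Tax: taxable = R$5335.00 − R$405.00 − 1×R$520.00 = R$4410.00
  R$372.54 + 14.17% × (R$4410.00 − R$4200.00) = R$372.54 + 14.17% × R$210.00 = R$402.30
Medical Insurance Levy: 3.26% × R$4930.00 = R$160.72
Total: R$402.30 + R$160.72 = R$563.02

R$563.02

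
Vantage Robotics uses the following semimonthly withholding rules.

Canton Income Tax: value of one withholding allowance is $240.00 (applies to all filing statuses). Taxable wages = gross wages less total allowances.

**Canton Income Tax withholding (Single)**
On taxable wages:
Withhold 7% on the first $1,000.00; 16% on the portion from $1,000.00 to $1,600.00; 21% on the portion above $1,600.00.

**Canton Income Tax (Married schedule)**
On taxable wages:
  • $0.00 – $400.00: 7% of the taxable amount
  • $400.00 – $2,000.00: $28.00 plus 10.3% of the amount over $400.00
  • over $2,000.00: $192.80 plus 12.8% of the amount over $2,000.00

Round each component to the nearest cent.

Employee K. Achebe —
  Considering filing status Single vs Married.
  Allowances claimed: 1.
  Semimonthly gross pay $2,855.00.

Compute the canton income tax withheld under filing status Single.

$379.15

Canton Income Tax (Single): taxable = $2,855.00 − 1×$240.00 = $2,615.00
  $166.00 + 21% × ($2,615.00 − $1,600.00) = $166.00 + 21% × $1,015.00 = $379.15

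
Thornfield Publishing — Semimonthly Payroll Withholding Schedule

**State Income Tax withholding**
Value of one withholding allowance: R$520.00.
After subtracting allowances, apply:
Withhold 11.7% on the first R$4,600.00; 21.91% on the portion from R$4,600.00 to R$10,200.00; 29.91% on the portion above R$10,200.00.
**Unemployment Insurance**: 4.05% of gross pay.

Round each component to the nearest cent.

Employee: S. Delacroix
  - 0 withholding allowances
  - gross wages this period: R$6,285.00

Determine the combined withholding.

R$1,161.92

State Income Tax: taxable = R$6,285.00
  R$538.20 + 21.91% × (R$6,285.00 − R$4,600.00) = R$538.20 + 21.91% × R$1,685.00 = R$907.38
Unemployment Insurance: 4.05% × R$6,285.00 = R$254.54
Total: R$907.38 + R$254.54 = R$1,161.92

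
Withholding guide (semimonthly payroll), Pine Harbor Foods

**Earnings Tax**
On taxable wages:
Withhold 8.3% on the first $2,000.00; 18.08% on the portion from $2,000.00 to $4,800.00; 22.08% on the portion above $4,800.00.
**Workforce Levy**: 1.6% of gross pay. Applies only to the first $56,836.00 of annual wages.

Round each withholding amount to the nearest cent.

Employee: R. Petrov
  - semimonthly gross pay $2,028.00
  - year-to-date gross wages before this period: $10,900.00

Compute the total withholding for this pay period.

Earnings Tax: taxable = $2,028.00
  $166.00 + 18.08% × ($2,028.00 − $2,000.00) = $166.00 + 18.08% × $28.00 = $171.06
Workforce Levy: 1.6% × $2,028.00 = $32.45
Total: $171.06 + $32.45 = $203.51

$203.51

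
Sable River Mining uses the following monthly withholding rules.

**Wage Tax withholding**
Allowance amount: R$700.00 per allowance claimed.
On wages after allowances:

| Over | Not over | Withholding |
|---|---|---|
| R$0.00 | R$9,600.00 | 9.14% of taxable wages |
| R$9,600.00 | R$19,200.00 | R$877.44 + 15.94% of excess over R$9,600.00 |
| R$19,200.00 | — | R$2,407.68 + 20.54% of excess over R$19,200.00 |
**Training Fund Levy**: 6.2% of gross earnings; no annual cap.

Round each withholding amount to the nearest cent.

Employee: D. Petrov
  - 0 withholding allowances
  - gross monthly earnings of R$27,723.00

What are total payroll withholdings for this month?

R$5,877.13

Wage Tax: taxable = R$27,723.00
  R$2,407.68 + 20.54% × (R$27,723.00 − R$19,200.00) = R$2,407.68 + 20.54% × R$8,523.00 = R$4,158.30
Training Fund Levy: 6.2% × R$27,723.00 = R$1,718.83
Total: R$4,158.30 + R$1,718.83 = R$5,877.13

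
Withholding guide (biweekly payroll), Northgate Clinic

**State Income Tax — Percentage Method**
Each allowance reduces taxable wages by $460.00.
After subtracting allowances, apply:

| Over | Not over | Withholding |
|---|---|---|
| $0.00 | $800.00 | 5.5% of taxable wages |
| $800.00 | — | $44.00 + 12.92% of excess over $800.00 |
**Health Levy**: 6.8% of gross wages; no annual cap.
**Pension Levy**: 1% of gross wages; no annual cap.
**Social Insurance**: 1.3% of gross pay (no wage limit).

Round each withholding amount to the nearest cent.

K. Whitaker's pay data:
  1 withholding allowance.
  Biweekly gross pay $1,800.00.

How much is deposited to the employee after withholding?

$1,522.43

State Income Tax: taxable = $1,800.00 − 1×$460.00 = $1,340.00
  $44.00 + 12.92% × ($1,340.00 − $800.00) = $44.00 + 12.92% × $540.00 = $113.77
Health Levy: 6.8% × $1,800.00 = $122.40
Pension Levy: 1% × $1,800.00 = $18.00
Social Insurance: 1.3% × $1,800.00 = $23.40
Total withheld: $113.77 + $122.40 + $18.00 + $23.40 = $277.57
Net pay: $1,800.00 − $277.57 = $1,522.43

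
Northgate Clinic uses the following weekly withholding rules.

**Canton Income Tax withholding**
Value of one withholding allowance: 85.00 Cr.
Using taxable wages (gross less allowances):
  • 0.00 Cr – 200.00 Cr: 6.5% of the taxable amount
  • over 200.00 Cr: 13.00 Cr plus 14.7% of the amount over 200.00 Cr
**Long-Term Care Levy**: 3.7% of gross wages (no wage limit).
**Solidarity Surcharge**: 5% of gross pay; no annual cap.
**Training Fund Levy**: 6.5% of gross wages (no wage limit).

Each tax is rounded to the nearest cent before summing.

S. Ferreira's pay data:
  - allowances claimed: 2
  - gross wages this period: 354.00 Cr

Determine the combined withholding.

Canton Income Tax: taxable = 354.00 Cr − 2×85.00 Cr = 184.00 Cr
  6.5% × 184.00 Cr = 11.96 Cr
Long-Term Care Levy: 3.7% × 354.00 Cr = 13.10 Cr
Solidarity Surcharge: 5% × 354.00 Cr = 17.70 Cr
Training Fund Levy: 6.5% × 354.00 Cr = 23.01 Cr
Total: 11.96 Cr + 13.10 Cr + 17.70 Cr + 23.01 Cr = 65.77 Cr

65.77 Cr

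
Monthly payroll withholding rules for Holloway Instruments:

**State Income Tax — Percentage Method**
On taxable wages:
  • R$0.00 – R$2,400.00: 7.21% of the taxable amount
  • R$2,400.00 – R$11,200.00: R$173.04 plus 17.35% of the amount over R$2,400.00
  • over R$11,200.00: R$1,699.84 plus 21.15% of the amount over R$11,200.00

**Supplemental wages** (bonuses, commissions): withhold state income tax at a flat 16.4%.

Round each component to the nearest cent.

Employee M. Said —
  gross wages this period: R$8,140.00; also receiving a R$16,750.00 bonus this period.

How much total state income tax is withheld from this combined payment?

State Income Tax: taxable = R$8,140.00
  R$173.04 + 17.35% × (R$8,140.00 − R$2,400.00) = R$173.04 + 17.35% × R$5,740.00 = R$1,168.93
Supplemental (16.4% flat on bonus): 16.4% × R$16,750.00 = R$2,747.00
Total state income tax: R$1,168.93 + R$2,747.00 = R$3,915.93

R$3,915.93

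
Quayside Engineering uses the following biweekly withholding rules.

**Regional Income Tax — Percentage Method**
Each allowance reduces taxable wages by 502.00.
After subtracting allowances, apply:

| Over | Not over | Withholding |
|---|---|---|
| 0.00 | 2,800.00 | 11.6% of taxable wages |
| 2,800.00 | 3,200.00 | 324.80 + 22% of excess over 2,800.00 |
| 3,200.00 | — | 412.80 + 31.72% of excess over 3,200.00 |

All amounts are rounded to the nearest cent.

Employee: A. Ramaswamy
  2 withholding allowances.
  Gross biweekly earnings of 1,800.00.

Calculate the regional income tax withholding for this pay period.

92.34

Regional Income Tax: taxable = 1,800.00 − 2×502.00 = 796.00
  11.6% × 796.00 = 92.34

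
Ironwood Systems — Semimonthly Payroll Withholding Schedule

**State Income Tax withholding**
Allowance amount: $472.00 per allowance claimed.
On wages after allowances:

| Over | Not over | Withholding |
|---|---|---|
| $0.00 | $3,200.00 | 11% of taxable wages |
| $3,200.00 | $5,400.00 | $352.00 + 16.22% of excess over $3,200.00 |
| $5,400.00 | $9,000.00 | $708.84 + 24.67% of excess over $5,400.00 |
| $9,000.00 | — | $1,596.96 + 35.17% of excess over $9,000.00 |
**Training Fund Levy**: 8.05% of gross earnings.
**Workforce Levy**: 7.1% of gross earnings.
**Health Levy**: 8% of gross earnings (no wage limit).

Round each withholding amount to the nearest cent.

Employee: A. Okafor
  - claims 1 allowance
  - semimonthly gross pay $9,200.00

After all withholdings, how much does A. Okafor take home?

$5,540.34

State Income Tax: taxable = $9,200.00 − 1×$472.00 = $8,728.00
  $708.84 + 24.67% × ($8,728.00 − $5,400.00) = $708.84 + 24.67% × $3,328.00 = $1,529.86
Training Fund Levy: 8.05% × $9,200.00 = $740.60
Workforce Levy: 7.1% × $9,200.00 = $653.20
Health Levy: 8% × $9,200.00 = $736.00
Total withheld: $1,529.86 + $740.60 + $653.20 + $736.00 = $3,659.66
Net pay: $9,200.00 − $3,659.66 = $5,540.34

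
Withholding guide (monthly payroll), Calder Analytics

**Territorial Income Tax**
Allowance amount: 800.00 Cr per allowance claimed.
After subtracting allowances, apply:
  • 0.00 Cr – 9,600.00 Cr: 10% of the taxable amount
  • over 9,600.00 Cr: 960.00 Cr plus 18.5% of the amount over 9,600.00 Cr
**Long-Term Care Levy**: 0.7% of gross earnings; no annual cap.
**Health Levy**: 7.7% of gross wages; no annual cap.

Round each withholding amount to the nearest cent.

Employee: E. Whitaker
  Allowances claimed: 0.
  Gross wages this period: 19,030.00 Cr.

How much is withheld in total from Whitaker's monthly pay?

4,303.07 Cr

Territorial Income Tax: taxable = 19,030.00 Cr
  960.00 Cr + 18.5% × (19,030.00 Cr − 9,600.00 Cr) = 960.00 Cr + 18.5% × 9,430.00 Cr = 2,704.55 Cr
Long-Term Care Levy: 0.7% × 19,030.00 Cr = 133.21 Cr
Health Levy: 7.7% × 19,030.00 Cr = 1,465.31 Cr
Total: 2,704.55 Cr + 133.21 Cr + 1,465.31 Cr = 4,303.07 Cr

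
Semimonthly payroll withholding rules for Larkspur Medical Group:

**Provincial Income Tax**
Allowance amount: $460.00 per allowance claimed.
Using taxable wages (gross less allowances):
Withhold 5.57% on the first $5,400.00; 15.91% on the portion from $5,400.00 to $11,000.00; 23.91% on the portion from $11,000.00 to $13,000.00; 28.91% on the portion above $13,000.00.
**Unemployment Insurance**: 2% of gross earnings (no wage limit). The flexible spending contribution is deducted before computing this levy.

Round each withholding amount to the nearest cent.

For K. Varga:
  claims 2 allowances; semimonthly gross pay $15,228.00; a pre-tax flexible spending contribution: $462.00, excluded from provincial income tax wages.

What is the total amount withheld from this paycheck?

$2,209.84

Provincial Income Tax: taxable = $15,228.00 − $462.00 − 2×$460.00 = $13,846.00
  $1,669.94 + 28.91% × ($13,846.00 − $13,000.00) = $1,669.94 + 28.91% × $846.00 = $1,914.52
Unemployment Insurance: 2% × $14,766.00 = $295.32
Total: $1,914.52 + $295.32 = $2,209.84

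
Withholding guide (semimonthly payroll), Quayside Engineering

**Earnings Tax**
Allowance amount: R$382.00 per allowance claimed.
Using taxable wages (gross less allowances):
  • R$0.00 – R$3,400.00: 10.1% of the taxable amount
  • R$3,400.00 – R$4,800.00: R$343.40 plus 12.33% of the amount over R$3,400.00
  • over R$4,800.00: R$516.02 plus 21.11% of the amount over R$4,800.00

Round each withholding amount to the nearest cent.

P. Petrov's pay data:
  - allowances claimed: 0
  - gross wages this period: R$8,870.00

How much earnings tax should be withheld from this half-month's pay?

Earnings Tax: taxable = R$8,870.00
  R$516.02 + 21.11% × (R$8,870.00 − R$4,800.00) = R$516.02 + 21.11% × R$4,070.00 = R$1,375.20

R$1,375.20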